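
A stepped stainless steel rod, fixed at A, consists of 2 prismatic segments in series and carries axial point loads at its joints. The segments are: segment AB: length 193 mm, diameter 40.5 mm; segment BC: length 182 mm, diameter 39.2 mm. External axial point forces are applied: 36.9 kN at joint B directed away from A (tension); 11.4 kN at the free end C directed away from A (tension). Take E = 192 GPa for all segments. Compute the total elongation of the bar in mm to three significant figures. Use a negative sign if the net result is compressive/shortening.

Internal axial forces (sectioning from the free end, tension +): N_BC = 11.4 kN, N_AB = 48.3 kN.
A_AB = 1288 mm².
A_BC = 1207 mm².
δ_AB = 48300·193/(1288·192000) = 0.03769 mm
δ_BC = 11400·182/(1207·192000) = 0.008954 mm
δ = Σδ_i = 0.04664 mm.

0.0466 mm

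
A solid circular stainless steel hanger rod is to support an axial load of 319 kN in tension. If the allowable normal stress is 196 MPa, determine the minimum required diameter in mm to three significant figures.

Required area A ≥ P/σ_allow = 319000/196 = 1628 mm².
For a solid circular section, d ≥ √(4A/π) = 45.52 mm.

45.5 mm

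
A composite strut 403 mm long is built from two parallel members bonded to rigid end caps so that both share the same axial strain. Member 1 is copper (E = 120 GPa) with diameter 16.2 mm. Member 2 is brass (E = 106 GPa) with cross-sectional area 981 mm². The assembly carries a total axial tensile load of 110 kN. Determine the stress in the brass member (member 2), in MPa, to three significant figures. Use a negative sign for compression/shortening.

90.6 MPa

A_1 = 206.1 mm².
Equal strain + equilibrium ⇒ each member carries load in proportion to AE: A₁E₁ = 24730000 N, A₂E₂ = 104000000 N, ΣAE = 128700000 N.
σ₂ = P·E₂/ΣAE = 110000·106000/128700000 = 90.58 MPa.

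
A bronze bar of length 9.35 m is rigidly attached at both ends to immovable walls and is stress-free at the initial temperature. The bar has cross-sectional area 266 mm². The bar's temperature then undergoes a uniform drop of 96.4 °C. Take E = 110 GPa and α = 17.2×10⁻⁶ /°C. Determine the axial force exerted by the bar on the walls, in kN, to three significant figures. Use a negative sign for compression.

48.5 kN

Free thermal expansion αLΔT = 17.2e-6 · 9350 · -96.4 = -15.5 mm.
The walls impose strain ε = −(-15.5)/9350 = 1.6581e-03; σ = Eε = 110000 · 1.6581e-03 = 182.4 MPa.
Wall reaction R = σ·A = 182.4·266 = 48520 N = 48.52 kN.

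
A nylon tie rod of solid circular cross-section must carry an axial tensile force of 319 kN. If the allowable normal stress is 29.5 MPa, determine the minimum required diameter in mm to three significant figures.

Required area A ≥ P/σ_allow = 319000/29.5 = 10810 mm².
For a solid circular section, d ≥ √(4A/π) = 117.3 mm.

117 mm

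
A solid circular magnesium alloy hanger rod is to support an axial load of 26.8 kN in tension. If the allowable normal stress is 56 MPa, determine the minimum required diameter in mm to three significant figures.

Required area A ≥ P/σ_allow = 26800/56 = 478.6 mm².
For a solid circular section, d ≥ √(4A/π) = 24.68 mm.

24.7 mm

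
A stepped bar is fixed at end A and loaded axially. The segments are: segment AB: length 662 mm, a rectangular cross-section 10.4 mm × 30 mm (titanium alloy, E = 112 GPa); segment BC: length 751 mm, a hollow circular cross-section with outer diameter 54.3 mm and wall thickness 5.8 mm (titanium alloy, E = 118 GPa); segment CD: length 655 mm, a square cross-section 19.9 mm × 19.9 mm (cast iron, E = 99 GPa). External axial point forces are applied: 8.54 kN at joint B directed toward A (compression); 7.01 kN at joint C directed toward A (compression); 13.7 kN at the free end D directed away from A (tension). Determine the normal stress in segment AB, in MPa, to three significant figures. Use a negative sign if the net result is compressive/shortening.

-5.93 MPa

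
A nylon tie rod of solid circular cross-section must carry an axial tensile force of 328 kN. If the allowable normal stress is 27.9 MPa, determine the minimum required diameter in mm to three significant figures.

122 mm

Required area A ≥ P/σ_allow = 328000/27.9 = 11760 mm².
For a solid circular section, d ≥ √(4A/π) = 122.3 mm.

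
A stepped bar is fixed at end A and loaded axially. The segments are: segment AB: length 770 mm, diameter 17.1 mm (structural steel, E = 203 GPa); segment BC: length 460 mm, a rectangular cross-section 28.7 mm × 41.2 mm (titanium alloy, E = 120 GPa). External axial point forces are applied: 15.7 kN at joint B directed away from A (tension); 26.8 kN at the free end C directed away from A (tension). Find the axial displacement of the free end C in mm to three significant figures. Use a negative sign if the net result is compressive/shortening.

0.789 mm

Internal axial forces (sectioning from the free end, tension +): N_BC = 26.8 kN, N_AB = 42.5 kN.
A_AB = 229.7 mm².
A_BC = 1182 mm².
δ_AB = 42500·770/(229.7·203000) = 0.7019 mm
δ_BC = 26800·460/(1182·120000) = 0.08688 mm
δ = Σδ_i = 0.7888 mm.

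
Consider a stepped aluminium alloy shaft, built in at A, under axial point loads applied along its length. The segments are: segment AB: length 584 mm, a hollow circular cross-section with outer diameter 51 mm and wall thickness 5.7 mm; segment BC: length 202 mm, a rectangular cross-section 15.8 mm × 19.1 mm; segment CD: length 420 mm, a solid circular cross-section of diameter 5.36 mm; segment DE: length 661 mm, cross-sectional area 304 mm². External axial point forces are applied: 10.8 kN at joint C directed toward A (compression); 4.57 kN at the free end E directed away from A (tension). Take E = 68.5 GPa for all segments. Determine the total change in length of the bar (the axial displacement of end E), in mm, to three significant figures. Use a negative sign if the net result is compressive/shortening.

Internal axial forces (sectioning from the free end, tension +): N_DE = 4.57 kN, N_CD = 4.57 kN, N_BC = -6.23 kN, N_AB = -6.23 kN.
A_AB = 811.2 mm².
A_BC = 301.8 mm².
A_CD = 22.56 mm².
δ_AB = -6230·584/(811.2·68500) = -0.06548 mm
δ_BC = -6230·202/(301.8·68500) = -0.06088 mm
δ_CD = 4570·420/(22.56·68500) = 1.242 mm
δ_DE = 4570·661/(304·68500) = 0.1451 mm
δ = Σδ_i = 1.261 mm.

1.26 mm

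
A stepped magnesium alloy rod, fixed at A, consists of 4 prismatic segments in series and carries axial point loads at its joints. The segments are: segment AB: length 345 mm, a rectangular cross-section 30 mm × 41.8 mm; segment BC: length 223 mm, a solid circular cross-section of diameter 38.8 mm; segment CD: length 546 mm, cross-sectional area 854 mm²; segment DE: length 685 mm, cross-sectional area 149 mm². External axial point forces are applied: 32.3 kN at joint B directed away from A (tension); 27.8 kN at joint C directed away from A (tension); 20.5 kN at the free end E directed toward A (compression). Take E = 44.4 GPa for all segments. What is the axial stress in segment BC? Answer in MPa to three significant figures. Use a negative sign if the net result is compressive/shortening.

Internal axial forces (sectioning from the free end, tension +): N_DE = -20.5 kN, N_CD = -20.5 kN, N_BC = 7.3 kN, N_AB = 39.6 kN.
A_BC = 1182 mm².
σ_BC = N_BC/A_BC = 7300/1182 = 6.174 MPa.

6.17 MPa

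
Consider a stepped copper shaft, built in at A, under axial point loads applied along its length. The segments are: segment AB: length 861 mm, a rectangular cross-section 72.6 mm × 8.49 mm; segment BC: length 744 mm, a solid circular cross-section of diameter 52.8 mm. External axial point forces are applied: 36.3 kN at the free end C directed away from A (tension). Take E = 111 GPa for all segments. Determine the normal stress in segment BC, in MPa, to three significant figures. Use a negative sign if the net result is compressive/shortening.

16.6 MPa

Internal axial forces (sectioning from the free end, tension +): N_BC = 36.3 kN, N_AB = 36.3 kN.
A_BC = 2190 mm².
σ_BC = N_BC/A_BC = 36300/2190 = 16.58 MPa.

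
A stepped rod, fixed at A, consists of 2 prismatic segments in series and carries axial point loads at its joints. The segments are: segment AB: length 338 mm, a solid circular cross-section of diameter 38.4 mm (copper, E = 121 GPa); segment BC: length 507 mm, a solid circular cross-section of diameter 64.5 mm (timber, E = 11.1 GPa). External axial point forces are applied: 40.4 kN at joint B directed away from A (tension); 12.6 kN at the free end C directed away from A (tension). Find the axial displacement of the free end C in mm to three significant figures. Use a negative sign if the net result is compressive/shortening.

0.304 mm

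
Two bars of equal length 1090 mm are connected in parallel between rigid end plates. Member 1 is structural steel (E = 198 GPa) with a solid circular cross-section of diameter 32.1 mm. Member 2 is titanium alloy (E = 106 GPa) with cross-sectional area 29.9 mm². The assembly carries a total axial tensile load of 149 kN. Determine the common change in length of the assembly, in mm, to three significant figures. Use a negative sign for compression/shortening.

0.994 mm

A_1 = 809.3 mm².
Equal strain + equilibrium ⇒ each member carries load in proportion to AE: A₁E₁ = 160200000 N, A₂E₂ = 3169000 N, ΣAE = 163400000 N.
δ = PL/ΣAE = 149000·1090/163400000 = 0.9939 mm.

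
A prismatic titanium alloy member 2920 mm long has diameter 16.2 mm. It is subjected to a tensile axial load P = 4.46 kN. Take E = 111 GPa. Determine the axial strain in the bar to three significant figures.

A = 206.1 mm².
σ = N/A = 21.64 MPa; ε = σ/E = 21.64/111000 = 1.949e-04.

1.95e-04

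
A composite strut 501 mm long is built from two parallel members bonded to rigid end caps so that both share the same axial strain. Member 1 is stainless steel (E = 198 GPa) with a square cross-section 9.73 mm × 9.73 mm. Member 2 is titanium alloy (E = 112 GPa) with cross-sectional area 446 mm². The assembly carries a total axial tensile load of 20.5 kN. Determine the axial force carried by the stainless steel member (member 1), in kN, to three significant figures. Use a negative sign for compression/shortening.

A_1 = 94.67 mm².
Equal strain + equilibrium ⇒ each member carries load in proportion to AE: A₁E₁ = 18750000 N, A₂E₂ = 49950000 N, ΣAE = 68700000 N.
F₁ = P·A₁E₁/ΣAE = 20500·18750000/68700000 = 5594 N.

5.59 kN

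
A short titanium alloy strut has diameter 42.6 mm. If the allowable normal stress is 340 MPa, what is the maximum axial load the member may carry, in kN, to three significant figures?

A = 1425 mm².
P_max = σ_allow · A = 340 · 1425 = 484600 N = 484.6 kN.

485 kN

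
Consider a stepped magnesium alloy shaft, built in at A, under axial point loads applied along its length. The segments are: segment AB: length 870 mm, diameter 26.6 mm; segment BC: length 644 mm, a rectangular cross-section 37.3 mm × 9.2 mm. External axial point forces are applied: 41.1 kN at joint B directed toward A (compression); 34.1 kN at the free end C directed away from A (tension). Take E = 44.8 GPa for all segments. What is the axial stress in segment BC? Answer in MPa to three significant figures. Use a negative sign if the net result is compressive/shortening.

Internal axial forces (sectioning from the free end, tension +): N_BC = 34.1 kN, N_AB = -7 kN.
A_BC = 343.2 mm².
σ_BC = N_BC/A_BC = 34100/343.2 = 99.37 MPa.

99.4 MPa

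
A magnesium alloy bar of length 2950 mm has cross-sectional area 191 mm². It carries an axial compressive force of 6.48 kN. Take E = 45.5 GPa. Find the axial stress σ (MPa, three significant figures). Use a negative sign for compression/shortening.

-33.9 MPa

σ = N/A = -6480/191 = -33.93 MPa.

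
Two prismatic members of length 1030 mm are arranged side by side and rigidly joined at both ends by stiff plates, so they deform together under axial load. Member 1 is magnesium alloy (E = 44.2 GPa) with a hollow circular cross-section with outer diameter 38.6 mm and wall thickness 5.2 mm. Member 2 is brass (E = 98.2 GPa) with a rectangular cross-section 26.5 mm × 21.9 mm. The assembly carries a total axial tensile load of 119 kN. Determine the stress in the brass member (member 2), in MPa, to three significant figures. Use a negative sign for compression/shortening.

144 MPa

A_1 = 545.6 mm².
A_2 = 580.3 mm².
Equal strain + equilibrium ⇒ each member carries load in proportion to AE: A₁E₁ = 24120000 N, A₂E₂ = 56990000 N, ΣAE = 81110000 N.
σ₂ = P·E₂/ΣAE = 119000·98200/81110000 = 144.1 MPa.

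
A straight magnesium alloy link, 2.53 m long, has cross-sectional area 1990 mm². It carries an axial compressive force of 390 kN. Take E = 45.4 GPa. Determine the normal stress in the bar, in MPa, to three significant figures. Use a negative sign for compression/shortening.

σ = N/A = -390000/1990 = -196 MPa.

-196 MPa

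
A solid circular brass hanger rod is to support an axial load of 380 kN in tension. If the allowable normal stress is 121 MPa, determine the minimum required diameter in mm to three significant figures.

Required area A ≥ P/σ_allow = 380000/121 = 3140 mm².
For a solid circular section, d ≥ √(4A/π) = 63.23 mm.

63.2 mm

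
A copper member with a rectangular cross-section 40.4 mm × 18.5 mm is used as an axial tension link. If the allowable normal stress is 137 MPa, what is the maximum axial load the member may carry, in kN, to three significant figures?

102 kN

A = 747.4 mm².
P_max = σ_allow · A = 137 · 747.4 = 102400 N = 102.4 kN.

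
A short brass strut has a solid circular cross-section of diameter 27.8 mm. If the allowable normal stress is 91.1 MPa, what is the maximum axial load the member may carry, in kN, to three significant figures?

55.3 kN

A = 607 mm².
P_max = σ_allow · A = 91.1 · 607 = 55300 N = 55.3 kN.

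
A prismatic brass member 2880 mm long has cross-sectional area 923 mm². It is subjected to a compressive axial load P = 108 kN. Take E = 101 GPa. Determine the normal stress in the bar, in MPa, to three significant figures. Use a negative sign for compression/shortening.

-117 MPa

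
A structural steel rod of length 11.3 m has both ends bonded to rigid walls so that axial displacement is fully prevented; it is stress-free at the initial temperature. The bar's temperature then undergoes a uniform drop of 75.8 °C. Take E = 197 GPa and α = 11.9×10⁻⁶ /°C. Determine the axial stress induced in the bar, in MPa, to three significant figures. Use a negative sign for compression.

178 MPa

Free thermal expansion αLΔT = 11.9e-6 · 11300 · -75.8 = -10.19 mm.
The walls impose strain ε = −(-10.19)/11300 = 9.0202e-04; σ = Eε = 197000 · 9.0202e-04 = 177.7 MPa.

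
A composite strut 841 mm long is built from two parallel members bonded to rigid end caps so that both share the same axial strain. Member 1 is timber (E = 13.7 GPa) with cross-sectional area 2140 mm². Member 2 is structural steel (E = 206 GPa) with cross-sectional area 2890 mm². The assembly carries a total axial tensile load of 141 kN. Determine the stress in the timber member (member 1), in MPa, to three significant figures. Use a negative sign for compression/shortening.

3.09 MPa

Equal strain + equilibrium ⇒ each member carries load in proportion to AE: A₁E₁ = 29320000 N, A₂E₂ = 595300000 N, ΣAE = 624700000 N.
σ₁ = P·E₁/ΣAE = 141000·13700/624700000 = 3.092 MPa.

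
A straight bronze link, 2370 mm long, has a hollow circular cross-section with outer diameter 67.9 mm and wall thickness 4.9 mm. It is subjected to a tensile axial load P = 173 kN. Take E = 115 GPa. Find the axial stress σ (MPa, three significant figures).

A = 969.8 mm².
σ = N/A = 173000/969.8 = 178.4 MPa.

178 MPa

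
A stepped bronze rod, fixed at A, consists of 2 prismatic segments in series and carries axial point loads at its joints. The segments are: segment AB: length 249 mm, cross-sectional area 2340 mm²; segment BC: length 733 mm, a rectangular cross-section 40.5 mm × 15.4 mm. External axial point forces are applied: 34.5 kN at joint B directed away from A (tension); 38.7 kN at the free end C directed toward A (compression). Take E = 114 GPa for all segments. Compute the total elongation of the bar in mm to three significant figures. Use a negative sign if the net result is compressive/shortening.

Internal axial forces (sectioning from the free end, tension +): N_BC = -38.7 kN, N_AB = -4.2 kN.
A_BC = 623.7 mm².
δ_AB = -4200·249/(2340·114000) = -0.00392 mm
δ_BC = -38700·733/(623.7·114000) = -0.399 mm
δ = Σδ_i = -0.4029 mm.

-0.403 mm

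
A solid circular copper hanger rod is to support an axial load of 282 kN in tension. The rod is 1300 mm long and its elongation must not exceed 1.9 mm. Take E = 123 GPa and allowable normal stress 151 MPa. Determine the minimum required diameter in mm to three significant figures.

48.8 mm

Required area A ≥ P/σ_allow = 282000/151 = 1868 mm².
For a solid circular section, d ≥ √(4A/π) = 48.76 mm.
Elongation limit: A ≥ PL/(Eδ_allow) = 282000·1300/(123000·1.9) = 1569 mm² ⇒ d ≥ 44.69 mm.
The stress limit governs.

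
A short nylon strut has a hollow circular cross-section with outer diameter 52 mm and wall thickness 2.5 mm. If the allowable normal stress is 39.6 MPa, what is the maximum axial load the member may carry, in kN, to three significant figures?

15.4 kN

A = 388.8 mm².
P_max = σ_allow · A = 39.6 · 388.8 = 15400 N = 15.4 kN.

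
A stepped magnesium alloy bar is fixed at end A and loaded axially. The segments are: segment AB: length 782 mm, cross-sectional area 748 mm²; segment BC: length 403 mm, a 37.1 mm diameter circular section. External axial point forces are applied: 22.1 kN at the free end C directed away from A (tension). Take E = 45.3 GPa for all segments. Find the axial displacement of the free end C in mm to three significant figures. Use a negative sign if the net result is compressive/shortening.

Internal axial forces (sectioning from the free end, tension +): N_BC = 22.1 kN, N_AB = 22.1 kN.
A_BC = 1081 mm².
δ_AB = 22100·782/(748·45300) = 0.51 mm
δ_BC = 22100·403/(1081·45300) = 0.1819 mm
δ = Σδ_i = 0.6919 mm.

0.692 mm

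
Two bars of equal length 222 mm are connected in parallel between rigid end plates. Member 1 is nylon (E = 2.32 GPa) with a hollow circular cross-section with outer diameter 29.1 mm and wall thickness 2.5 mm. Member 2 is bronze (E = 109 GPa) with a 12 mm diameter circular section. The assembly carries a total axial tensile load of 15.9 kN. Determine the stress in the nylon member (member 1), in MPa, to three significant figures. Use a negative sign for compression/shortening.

2.88 MPa

A_1 = 208.9 mm².
A_2 = 113.1 mm².
Equal strain + equilibrium ⇒ each member carries load in proportion to AE: A₁E₁ = 484700 N, A₂E₂ = 12330000 N, ΣAE = 12810000 N.
σ₁ = P·E₁/ΣAE = 15900·2320/12810000 = 2.879 MPa.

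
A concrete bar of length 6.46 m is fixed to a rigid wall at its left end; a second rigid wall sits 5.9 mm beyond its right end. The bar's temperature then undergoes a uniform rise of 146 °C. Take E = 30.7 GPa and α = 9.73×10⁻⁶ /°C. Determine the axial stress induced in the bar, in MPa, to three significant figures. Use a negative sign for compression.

-15.6 MPa

Free thermal expansion αLΔT = 9.73e-6 · 6460 · 146 = 9.177 mm.
The walls engage after the gap closes; constrained expansion = 9.177 − 5.9 = 3.277 mm.
The walls impose strain ε = −(3.277)/6460 = -5.0727e-04; σ = Eε = 30700 · -5.0727e-04 = -15.57 MPa.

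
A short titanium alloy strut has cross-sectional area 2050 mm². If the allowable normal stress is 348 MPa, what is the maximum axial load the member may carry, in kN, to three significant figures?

P_max = σ_allow · A = 348 · 2050 = 713400 N = 713.4 kN.

713 kN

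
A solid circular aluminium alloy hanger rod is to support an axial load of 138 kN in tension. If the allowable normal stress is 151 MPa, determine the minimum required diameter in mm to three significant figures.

Required area A ≥ P/σ_allow = 138000/151 = 913.9 mm².
For a solid circular section, d ≥ √(4A/π) = 34.11 mm.

34.1 mm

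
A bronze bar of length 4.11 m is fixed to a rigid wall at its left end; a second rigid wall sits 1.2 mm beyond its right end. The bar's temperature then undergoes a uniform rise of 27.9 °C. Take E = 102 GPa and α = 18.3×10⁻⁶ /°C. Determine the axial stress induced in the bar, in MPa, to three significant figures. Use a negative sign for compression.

Free thermal expansion αLΔT = 18.3e-6 · 4110 · 27.9 = 2.098 mm.
The walls engage after the gap closes; constrained expansion = 2.098 − 1.2 = 0.8984 mm.
The walls impose strain ε = −(0.8984)/4110 = -2.1860e-04; σ = Eε = 102000 · -2.1860e-04 = -22.3 MPa.

-22.3 MPa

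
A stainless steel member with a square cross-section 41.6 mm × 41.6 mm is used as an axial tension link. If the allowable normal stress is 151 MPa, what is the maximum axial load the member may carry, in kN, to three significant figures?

A = 1731 mm².
P_max = σ_allow · A = 151 · 1731 = 261300 N = 261.3 kN.

261 kN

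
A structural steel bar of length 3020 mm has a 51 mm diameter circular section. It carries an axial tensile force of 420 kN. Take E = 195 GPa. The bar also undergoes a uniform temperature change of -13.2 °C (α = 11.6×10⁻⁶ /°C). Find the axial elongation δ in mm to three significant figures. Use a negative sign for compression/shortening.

A = 2043 mm².
δ_mech = NL/(AE) = 420000·3020/(2043·195000) = 3.184 mm.
δ_thermal = αLΔT = 11.6e-6·3020·-13.2 = -0.4624 mm.
δ = δ_mech + δ_thermal = 2.722 mm.

2.72 mm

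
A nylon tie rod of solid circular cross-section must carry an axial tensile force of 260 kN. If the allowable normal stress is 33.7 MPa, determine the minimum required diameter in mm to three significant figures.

Required area A ≥ P/σ_allow = 260000/33.7 = 7715 mm².
For a solid circular section, d ≥ √(4A/π) = 99.11 mm.

99.1 mm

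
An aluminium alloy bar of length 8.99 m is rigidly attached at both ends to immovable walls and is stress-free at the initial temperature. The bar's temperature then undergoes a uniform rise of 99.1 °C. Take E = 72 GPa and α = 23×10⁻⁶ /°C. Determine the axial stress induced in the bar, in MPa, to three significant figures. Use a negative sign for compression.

-164 MPa

Free thermal expansion αLΔT = 23e-6 · 8990 · 99.1 = 20.49 mm.
The walls impose strain ε = −(20.49)/8990 = -2.2793e-03; σ = Eε = 72000 · -2.2793e-03 = -164.1 MPa.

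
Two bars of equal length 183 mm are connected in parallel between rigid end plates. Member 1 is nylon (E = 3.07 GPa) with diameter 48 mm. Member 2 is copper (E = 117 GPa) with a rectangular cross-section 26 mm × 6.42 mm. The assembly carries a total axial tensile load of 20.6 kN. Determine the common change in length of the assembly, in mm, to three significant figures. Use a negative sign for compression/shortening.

A_1 = 1810 mm².
A_2 = 166.9 mm².
Equal strain + equilibrium ⇒ each member carries load in proportion to AE: A₁E₁ = 5555000 N, A₂E₂ = 19530000 N, ΣAE = 25080000 N.
δ = PL/ΣAE = 20600·183/25080000 = 0.1503 mm.

0.150 mm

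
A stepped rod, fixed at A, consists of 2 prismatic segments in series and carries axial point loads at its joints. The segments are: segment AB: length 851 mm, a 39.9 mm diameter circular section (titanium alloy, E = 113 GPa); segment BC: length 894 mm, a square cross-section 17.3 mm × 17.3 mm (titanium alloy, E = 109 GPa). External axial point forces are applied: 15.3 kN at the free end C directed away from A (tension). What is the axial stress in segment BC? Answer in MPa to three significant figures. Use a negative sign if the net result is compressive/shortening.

Internal axial forces (sectioning from the free end, tension +): N_BC = 15.3 kN, N_AB = 15.3 kN.
A_BC = 299.3 mm².
σ_BC = N_BC/A_BC = 15300/299.3 = 51.12 MPa.

51.1 MPa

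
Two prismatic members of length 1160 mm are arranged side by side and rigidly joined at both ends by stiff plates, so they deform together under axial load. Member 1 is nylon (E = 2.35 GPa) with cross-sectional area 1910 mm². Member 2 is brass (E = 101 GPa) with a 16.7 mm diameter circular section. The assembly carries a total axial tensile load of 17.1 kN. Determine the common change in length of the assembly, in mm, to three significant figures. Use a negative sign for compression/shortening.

0.745 mm

A_2 = 219 mm².
Equal strain + equilibrium ⇒ each member carries load in proportion to AE: A₁E₁ = 4488000 N, A₂E₂ = 22120000 N, ΣAE = 26610000 N.
δ = PL/ΣAE = 17100·1160/26610000 = 0.7454 mm.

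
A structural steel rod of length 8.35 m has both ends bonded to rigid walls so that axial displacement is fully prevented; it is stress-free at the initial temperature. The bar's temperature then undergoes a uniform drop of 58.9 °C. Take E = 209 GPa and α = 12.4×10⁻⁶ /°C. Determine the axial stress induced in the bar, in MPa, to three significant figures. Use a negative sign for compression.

153 MPa

Free thermal expansion αLΔT = 12.4e-6 · 8350 · -58.9 = -6.099 mm.
The walls impose strain ε = −(-6.099)/8350 = 7.3036e-04; σ = Eε = 209000 · 7.3036e-04 = 152.6 MPa.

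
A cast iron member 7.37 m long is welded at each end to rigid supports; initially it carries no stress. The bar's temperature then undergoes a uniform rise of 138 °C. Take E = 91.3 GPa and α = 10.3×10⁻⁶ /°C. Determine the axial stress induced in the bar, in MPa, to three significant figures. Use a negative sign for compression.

-130 MPa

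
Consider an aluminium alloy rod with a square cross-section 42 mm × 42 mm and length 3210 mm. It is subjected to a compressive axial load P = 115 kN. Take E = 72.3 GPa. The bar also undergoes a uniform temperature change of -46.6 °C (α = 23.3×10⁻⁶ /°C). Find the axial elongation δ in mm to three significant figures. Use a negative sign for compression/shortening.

-6.38 mm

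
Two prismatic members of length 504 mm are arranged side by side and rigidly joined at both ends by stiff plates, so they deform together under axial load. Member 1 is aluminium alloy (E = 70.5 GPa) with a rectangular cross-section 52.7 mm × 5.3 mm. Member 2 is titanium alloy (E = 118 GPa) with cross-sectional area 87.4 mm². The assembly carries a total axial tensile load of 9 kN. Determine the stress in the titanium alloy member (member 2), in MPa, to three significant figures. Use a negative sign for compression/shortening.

35.4 MPa

A_1 = 279.3 mm².
Equal strain + equilibrium ⇒ each member carries load in proportion to AE: A₁E₁ = 19690000 N, A₂E₂ = 10310000 N, ΣAE = 30000000 N.
σ₂ = P·E₂/ΣAE = 9000·118000/30000000 = 35.39 MPa.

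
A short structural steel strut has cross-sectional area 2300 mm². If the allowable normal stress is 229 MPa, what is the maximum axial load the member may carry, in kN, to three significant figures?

P_max = σ_allow · A = 229 · 2300 = 526700 N = 526.7 kN.

527 kN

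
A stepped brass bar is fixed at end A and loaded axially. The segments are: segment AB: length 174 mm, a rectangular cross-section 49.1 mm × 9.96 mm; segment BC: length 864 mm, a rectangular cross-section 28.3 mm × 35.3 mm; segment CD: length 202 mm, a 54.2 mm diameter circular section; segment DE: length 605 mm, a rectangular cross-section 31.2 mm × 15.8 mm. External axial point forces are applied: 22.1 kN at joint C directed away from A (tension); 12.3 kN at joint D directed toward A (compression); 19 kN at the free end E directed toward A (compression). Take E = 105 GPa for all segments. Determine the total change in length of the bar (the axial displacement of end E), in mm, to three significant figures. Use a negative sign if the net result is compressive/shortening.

-0.355 mm

Internal axial forces (sectioning from the free end, tension +): N_DE = -19 kN, N_CD = -31.3 kN, N_BC = -9.2 kN, N_AB = -9.2 kN.
A_AB = 489 mm².
A_BC = 999 mm².
A_CD = 2307 mm².
A_DE = 493 mm².
δ_AB = -9200·174/(489·105000) = -0.03118 mm
δ_BC = -9200·864/(999·105000) = -0.07578 mm
δ_CD = -31300·202/(2307·105000) = -0.0261 mm
δ_DE = -19000·605/(493·105000) = -0.2221 mm
δ = Σδ_i = -0.3551 mm.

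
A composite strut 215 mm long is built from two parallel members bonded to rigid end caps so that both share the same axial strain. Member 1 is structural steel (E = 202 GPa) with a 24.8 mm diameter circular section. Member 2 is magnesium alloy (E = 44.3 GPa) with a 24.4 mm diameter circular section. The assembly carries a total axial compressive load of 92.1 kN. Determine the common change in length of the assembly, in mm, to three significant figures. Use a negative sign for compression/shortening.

A_1 = 483.1 mm².
A_2 = 467.6 mm².
Equal strain + equilibrium ⇒ each member carries load in proportion to AE: A₁E₁ = 97580000 N, A₂E₂ = 20710000 N, ΣAE = 118300000 N.
δ = PL/ΣAE = -92100·215/118300000 = -0.1674 mm.

-0.167 mm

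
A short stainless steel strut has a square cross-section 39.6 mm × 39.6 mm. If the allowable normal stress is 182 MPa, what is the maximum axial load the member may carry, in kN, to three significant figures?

A = 1568 mm².
P_max = σ_allow · A = 182 · 1568 = 285400 N = 285.4 kN.

285 kN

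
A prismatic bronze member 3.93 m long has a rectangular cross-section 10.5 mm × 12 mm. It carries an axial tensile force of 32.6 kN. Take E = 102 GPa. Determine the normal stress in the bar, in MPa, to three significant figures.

A = 126 mm².
σ = N/A = 32600/126 = 258.7 MPa.

259 MPa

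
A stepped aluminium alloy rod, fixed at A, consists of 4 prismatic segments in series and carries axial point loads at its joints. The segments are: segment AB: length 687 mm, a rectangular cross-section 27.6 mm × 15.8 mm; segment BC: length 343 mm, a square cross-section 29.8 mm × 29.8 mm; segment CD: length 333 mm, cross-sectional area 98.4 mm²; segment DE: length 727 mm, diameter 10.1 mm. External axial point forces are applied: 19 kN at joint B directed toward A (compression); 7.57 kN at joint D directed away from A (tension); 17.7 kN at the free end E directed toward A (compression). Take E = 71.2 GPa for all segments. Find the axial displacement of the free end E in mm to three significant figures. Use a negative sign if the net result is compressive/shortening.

-3.44 mm

Internal axial forces (sectioning from the free end, tension +): N_DE = -17.7 kN, N_CD = -10.13 kN, N_BC = -10.13 kN, N_AB = -29.13 kN.
A_AB = 436.1 mm².
A_BC = 888 mm².
A_DE = 80.12 mm².
δ_AB = -29130·687/(436.1·71200) = -0.6445 mm
δ_BC = -10130·343/(888·71200) = -0.05495 mm
δ_CD = -10130·333/(98.4·71200) = -0.4815 mm
δ_DE = -17700·727/(80.12·71200) = -2.256 mm
δ = Σδ_i = -3.437 mm.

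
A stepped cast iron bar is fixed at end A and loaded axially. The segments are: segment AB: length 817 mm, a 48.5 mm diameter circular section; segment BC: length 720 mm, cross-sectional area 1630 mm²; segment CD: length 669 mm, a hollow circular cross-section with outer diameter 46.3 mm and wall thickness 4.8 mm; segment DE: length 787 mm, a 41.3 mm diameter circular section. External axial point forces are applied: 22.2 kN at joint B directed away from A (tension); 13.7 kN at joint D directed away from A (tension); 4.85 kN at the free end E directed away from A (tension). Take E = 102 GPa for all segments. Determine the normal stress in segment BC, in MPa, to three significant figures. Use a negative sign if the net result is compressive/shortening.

Internal axial forces (sectioning from the free end, tension +): N_DE = 4.85 kN, N_CD = 18.55 kN, N_BC = 18.55 kN, N_AB = 40.75 kN.
σ_BC = N_BC/A_BC = 18550/1630 = 11.38 MPa.

11.4 MPa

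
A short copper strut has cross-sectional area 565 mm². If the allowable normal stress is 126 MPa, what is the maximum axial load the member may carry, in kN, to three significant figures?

71.2 kN

P_max = σ_allow · A = 126 · 565 = 71190 N = 71.19 kN.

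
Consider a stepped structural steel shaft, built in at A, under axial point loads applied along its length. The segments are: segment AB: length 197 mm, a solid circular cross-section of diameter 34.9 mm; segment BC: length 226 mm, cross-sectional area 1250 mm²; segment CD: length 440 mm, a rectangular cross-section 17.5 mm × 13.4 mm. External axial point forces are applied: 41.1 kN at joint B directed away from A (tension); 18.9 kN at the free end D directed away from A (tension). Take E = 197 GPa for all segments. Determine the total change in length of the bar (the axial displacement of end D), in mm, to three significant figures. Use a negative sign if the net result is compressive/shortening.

Internal axial forces (sectioning from the free end, tension +): N_CD = 18.9 kN, N_BC = 18.9 kN, N_AB = 60 kN.
A_AB = 956.6 mm².
A_CD = 234.5 mm².
δ_AB = 60000·197/(956.6·197000) = 0.06272 mm
δ_BC = 18900·226/(1250·197000) = 0.01735 mm
δ_CD = 18900·440/(234.5·197000) = 0.18 mm
δ = Σδ_i = 0.2601 mm.

0.260 mm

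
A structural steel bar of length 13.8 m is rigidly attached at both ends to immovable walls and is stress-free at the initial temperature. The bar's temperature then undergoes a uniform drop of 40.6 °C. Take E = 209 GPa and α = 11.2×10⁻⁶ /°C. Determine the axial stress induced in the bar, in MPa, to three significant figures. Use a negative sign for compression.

95.0 MPa

Free thermal expansion αLΔT = 11.2e-6 · 13800 · -40.6 = -6.275 mm.
The walls impose strain ε = −(-6.275)/13800 = 4.5472e-04; σ = Eε = 209000 · 4.5472e-04 = 95.04 MPa.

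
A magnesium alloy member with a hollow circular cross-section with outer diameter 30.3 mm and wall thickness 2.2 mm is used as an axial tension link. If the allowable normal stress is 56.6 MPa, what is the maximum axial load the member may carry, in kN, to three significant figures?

11.0 kN

A = 194.2 mm².
P_max = σ_allow · A = 56.6 · 194.2 = 10990 N = 10.99 kN.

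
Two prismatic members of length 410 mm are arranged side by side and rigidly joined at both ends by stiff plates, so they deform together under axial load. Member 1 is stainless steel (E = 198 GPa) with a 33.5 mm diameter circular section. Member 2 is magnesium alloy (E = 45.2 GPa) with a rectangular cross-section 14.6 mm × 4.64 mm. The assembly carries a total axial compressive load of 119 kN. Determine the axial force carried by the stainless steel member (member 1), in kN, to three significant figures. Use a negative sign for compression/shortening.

-117 kN

A_1 = 881.4 mm².
A_2 = 67.74 mm².
Equal strain + equilibrium ⇒ each member carries load in proportion to AE: A₁E₁ = 174500000 N, A₂E₂ = 3062000 N, ΣAE = 177600000 N.
F₁ = P·A₁E₁/ΣAE = -119000·174500000/177600000 = -116900 N.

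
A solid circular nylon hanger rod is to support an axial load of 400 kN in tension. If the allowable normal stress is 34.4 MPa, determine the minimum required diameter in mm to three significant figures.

122 mm

Required area A ≥ P/σ_allow = 400000/34.4 = 11630 mm².
For a solid circular section, d ≥ √(4A/π) = 121.7 mm.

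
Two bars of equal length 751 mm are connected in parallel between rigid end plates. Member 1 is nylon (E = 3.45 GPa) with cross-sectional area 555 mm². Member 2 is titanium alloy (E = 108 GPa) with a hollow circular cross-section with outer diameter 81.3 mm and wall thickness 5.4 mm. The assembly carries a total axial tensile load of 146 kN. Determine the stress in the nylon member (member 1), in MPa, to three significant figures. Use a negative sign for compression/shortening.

A_2 = 1288 mm².
Equal strain + equilibrium ⇒ each member carries load in proportion to AE: A₁E₁ = 1915000 N, A₂E₂ = 139100000 N, ΣAE = 141000000 N.
σ₁ = P·E₁/ΣAE = 146000·3450/141000000 = 3.573 MPa.

3.57 MPa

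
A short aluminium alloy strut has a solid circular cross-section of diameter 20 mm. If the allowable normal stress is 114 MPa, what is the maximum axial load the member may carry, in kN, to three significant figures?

35.8 kN

A = 314.2 mm².
P_max = σ_allow · A = 114 · 314.2 = 35810 N = 35.81 kN.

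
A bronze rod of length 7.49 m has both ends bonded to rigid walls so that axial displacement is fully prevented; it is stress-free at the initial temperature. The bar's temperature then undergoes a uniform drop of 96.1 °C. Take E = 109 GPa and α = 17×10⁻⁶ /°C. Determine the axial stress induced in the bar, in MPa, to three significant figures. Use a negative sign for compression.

178 MPa

Free thermal expansion αLΔT = 17e-6 · 7490 · -96.1 = -12.24 mm.
The walls impose strain ε = −(-12.24)/7490 = 1.6337e-03; σ = Eε = 109000 · 1.6337e-03 = 178.1 MPa.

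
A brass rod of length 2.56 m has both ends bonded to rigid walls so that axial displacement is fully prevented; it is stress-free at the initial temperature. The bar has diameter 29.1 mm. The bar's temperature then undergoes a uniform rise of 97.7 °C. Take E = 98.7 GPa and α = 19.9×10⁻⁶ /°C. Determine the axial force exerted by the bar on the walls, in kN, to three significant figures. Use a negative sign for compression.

Free thermal expansion αLΔT = 19.9e-6 · 2560 · 97.7 = 4.977 mm.
The walls impose strain ε = −(4.977)/2560 = -1.9442e-03; σ = Eε = 98700 · -1.9442e-03 = -191.9 MPa.
Wall reaction R = σ·A = -191.9·665.1 = -127600 N = -127.6 kN.

-128 kN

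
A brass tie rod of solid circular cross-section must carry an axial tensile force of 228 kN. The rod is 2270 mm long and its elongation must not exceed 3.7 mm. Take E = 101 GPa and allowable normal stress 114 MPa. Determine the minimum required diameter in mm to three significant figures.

Required area A ≥ P/σ_allow = 228000/114 = 2000 mm².
For a solid circular section, d ≥ √(4A/π) = 50.46 mm.
Elongation limit: A ≥ PL/(Eδ_allow) = 228000·2270/(101000·3.7) = 1385 mm² ⇒ d ≥ 41.99 mm.
The stress limit governs.

50.5 mm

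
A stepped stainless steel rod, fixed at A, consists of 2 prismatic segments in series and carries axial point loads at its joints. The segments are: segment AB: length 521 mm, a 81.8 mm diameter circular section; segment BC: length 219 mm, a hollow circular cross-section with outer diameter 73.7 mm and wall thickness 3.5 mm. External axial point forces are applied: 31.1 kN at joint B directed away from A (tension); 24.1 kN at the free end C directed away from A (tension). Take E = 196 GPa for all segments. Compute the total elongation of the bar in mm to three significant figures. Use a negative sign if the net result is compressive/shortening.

0.0628 mm

Internal axial forces (sectioning from the free end, tension +): N_BC = 24.1 kN, N_AB = 55.2 kN.
A_AB = 5255 mm².
A_BC = 771.9 mm².
δ_AB = 55200·521/(5255·196000) = 0.02792 mm
δ_BC = 24100·219/(771.9·196000) = 0.03489 mm
δ = Σδ_i = 0.06281 mm.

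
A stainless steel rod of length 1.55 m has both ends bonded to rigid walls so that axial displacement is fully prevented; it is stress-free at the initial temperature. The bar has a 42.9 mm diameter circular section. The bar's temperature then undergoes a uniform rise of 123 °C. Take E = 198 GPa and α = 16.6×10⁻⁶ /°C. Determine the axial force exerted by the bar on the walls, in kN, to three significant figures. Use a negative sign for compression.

-584 kN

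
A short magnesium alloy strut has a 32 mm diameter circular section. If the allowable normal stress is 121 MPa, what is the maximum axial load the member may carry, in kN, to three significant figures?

A = 804.2 mm².
P_max = σ_allow · A = 121 · 804.2 = 97310 N = 97.31 kN.

97.3 kN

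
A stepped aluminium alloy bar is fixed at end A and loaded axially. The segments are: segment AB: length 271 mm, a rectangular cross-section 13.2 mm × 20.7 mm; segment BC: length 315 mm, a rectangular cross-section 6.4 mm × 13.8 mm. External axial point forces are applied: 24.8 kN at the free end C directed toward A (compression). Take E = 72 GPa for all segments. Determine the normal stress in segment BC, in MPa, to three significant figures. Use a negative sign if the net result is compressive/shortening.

Internal axial forces (sectioning from the free end, tension +): N_BC = -24.8 kN, N_AB = -24.8 kN.
A_BC = 88.32 mm².
σ_BC = N_BC/A_BC = -24800/88.32 = -280.8 MPa.

-281 MPa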